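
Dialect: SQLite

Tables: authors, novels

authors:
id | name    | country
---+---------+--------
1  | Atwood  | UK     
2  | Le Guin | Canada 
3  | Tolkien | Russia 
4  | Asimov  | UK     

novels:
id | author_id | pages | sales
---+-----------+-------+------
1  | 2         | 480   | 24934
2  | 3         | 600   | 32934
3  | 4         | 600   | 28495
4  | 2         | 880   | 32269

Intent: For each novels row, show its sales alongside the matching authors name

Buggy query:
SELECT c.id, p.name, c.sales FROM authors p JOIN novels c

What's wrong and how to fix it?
Bug: Missing join condition: each novels row is matched to all authors rows instead of just its own

Fix: Add ON c.author_id = p.id to the JOIN

Corrected query:
SELECT c.id, p.name, c.sales FROM authors p JOIN novels c ON c.author_id = p.id

Result:
id | name    | sales
---+---------+------
1  | Le Guin | 24934
2  | Tolkien | 32934
3  | Asimov  | 28495
4  | Le Guin | 32269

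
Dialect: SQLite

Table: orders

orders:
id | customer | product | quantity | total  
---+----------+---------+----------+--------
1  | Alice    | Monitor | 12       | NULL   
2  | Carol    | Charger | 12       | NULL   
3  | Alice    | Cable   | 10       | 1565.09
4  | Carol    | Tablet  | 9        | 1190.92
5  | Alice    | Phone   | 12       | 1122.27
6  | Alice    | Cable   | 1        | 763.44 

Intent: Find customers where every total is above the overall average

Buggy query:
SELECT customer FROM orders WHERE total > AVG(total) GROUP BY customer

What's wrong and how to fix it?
Bug: AVG() is an aggregate; it can't sit directly in WHERE

Fix: Compute the overall average in a scalar subquery and compare each group's MIN against it in HAVING

Corrected query:
SELECT customer FROM orders GROUP BY customer HAVING MIN(total) > (SELECT AVG(total) FROM orders)

Result:
customer
--------
Carol   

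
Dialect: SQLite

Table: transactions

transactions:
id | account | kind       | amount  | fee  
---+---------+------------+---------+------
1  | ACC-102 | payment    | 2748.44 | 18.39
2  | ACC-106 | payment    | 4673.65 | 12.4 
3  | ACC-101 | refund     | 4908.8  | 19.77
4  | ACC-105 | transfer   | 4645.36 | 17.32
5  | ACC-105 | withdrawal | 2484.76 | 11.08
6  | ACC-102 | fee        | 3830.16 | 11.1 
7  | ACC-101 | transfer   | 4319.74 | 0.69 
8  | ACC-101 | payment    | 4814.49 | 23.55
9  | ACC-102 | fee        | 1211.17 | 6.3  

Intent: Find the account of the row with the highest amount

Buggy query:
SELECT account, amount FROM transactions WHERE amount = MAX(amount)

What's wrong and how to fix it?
Bug: WHERE is evaluated per row; an aggregate over the whole table isn't defined there

Fix: Use a subquery: WHERE amount = (SELECT MAX(amount) FROM transactions)

Corrected query:
SELECT account, amount FROM transactions WHERE amount = (SELECT MAX(amount) FROM transactions)

Result:
account | amount
--------+-------
ACC-101 | 4908.8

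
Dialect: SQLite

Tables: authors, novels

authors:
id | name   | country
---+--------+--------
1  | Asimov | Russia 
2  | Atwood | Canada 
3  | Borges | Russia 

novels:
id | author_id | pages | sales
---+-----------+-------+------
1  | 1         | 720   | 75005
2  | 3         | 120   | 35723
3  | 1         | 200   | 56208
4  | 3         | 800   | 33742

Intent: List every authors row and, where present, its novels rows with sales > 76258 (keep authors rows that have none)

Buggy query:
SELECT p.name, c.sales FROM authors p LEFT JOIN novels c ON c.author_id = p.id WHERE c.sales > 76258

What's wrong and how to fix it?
Bug: A WHERE condition on the right-hand table after LEFT JOIN drops unmatched parents

Fix: Put 'c.sales > 76258' in the JOIN's ON clause instead of WHERE

Corrected query:
SELECT p.name, c.sales FROM authors p LEFT JOIN novels c ON c.author_id = p.id AND c.sales > 76258

Result:
name   | sales
-------+------
Asimov | NULL 
Atwood | NULL 
Borges | NULL 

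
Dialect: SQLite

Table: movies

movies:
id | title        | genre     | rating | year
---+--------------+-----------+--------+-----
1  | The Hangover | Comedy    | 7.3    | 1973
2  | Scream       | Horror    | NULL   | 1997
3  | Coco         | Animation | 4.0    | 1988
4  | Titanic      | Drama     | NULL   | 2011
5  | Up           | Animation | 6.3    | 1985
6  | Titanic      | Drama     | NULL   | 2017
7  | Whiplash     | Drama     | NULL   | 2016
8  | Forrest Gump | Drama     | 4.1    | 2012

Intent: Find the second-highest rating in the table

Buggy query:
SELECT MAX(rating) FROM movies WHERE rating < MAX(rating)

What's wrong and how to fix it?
Bug: The inner MAX is an aggregate inside WHERE, which is not allowed

Fix: Put the inner MAX in a scalar subquery

Corrected query:
SELECT MAX(rating) FROM movies WHERE rating < (SELECT MAX(rating) FROM movies)

Result:
MAX(rating)
-----------
6.3        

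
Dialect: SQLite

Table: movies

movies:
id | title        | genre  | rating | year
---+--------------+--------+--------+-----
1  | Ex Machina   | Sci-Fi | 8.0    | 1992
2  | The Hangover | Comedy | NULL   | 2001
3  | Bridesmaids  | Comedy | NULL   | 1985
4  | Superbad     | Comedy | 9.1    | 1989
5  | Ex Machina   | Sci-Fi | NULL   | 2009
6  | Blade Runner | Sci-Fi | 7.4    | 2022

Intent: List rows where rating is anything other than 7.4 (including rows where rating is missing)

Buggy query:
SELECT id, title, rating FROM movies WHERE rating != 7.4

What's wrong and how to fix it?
Bug: Inequality against NULL is unknown, not true; rows with NULL are dropped

Fix: Add an explicit OR rating IS NULL to include the missing-value rows

Corrected query:
SELECT id, title, rating FROM movies WHERE rating != 7.4 OR rating IS NULL

Result:
id | title        | rating
---+--------------+-------
1  | Ex Machina   | 8     
2  | The Hangover | NULL  
3  | Bridesmaids  | NULL  
4  | Superbad     | 9.1   
5  | Ex Machina   | NULL  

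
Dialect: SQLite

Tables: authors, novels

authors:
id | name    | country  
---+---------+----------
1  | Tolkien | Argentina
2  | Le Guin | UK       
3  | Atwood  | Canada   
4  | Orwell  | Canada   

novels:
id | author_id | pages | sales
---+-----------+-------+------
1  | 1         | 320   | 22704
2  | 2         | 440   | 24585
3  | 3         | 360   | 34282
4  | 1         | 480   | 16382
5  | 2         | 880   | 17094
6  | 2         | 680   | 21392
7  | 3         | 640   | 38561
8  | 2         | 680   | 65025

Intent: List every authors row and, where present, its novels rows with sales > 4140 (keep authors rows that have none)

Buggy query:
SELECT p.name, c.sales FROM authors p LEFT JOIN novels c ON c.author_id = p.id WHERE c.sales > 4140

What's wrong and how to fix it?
Bug: A WHERE condition on the right-hand table after LEFT JOIN drops unmatched parents

Fix: Put 'c.sales > 4140' in the JOIN's ON clause instead of WHERE

Corrected query:
SELECT p.name, c.sales FROM authors p LEFT JOIN novels c ON c.author_id = p.id AND c.sales > 4140

Result:
name    | sales
--------+------
Tolkien | 16382
Tolkien | 22704
Le Guin | 17094
Le Guin | 21392
Le Guin | 24585
Le Guin | 65025
Atwood  | 34282
Atwood  | 38561
Orwell  | NULL 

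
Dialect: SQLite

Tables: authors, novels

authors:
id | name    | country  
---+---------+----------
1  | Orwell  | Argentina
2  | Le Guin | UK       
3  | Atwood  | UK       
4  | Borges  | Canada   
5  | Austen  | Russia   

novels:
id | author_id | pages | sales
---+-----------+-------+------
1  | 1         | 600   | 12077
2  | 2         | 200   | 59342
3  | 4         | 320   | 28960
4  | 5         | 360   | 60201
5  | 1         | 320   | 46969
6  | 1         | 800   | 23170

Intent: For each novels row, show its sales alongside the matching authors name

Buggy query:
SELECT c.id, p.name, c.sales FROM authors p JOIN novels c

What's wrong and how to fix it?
Bug: Missing join condition: each novels row is matched to all authors rows instead of just its own

Fix: Add ON c.author_id = p.id to the JOIN

Corrected query:
SELECT c.id, p.name, c.sales FROM authors p JOIN novels c ON c.author_id = p.id

Result:
id | name    | sales
---+---------+------
1  | Orwell  | 12077
2  | Le Guin | 59342
3  | Borges  | 28960
4  | Austen  | 60201
5  | Orwell  | 46969
6  | Orwell  | 23170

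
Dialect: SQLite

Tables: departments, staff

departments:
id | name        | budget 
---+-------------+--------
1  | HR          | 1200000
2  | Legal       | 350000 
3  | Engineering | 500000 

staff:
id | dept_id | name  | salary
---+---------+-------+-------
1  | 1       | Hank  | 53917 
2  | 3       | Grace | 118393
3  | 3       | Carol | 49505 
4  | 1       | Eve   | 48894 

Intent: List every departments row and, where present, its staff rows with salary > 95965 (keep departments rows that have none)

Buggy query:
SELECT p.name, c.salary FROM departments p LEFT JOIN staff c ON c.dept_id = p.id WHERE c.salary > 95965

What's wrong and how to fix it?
Bug: Filtering c.salary in WHERE discards the NULL rows produced by LEFT JOIN, turning it into an inner join

Fix: Move the right-table condition into the ON clause so unmatched parents are kept

Corrected query:
SELECT p.name, c.salary FROM departments p LEFT JOIN staff c ON c.dept_id = p.id AND c.salary > 95965

Result:
name        | salary
------------+-------
HR          | NULL  
Legal       | NULL  
Engineering | 118393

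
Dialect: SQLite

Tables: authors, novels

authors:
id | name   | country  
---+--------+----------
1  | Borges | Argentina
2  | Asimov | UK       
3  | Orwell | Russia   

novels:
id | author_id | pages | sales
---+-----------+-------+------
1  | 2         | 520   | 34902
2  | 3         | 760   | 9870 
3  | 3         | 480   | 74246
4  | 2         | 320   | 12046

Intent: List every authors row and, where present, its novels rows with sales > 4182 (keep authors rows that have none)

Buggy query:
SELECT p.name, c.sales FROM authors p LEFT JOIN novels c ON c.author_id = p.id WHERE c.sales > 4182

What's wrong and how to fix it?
Bug: Filtering c.sales in WHERE discards the NULL rows produced by LEFT JOIN, turning it into an inner join

Fix: Put 'c.sales > 4182' in the JOIN's ON clause instead of WHERE

Corrected query:
SELECT p.name, c.sales FROM authors p LEFT JOIN novels c ON c.author_id = p.id AND c.sales > 4182

Result:
name   | sales
-------+------
Borges | NULL 
Asimov | 12046
Asimov | 34902
Orwell | 9870 
Orwell | 74246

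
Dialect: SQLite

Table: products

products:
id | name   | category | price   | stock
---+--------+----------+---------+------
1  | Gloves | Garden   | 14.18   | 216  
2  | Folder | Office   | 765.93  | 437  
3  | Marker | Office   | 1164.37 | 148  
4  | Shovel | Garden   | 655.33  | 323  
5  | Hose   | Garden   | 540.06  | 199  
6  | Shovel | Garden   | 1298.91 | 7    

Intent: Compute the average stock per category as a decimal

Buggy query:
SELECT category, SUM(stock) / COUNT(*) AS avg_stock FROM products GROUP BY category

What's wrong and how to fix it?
Bug: Both operands are integers, so '/' performs integer division and truncates

Fix: Cast one side to REAL so the division keeps the fractional part

Corrected query:
SELECT category, SUM(stock) * 1.0 / COUNT(*) AS avg_stock FROM products GROUP BY category

Result:
category | avg_stock
---------+----------
Garden   | 186.25   
Office   | 292.5    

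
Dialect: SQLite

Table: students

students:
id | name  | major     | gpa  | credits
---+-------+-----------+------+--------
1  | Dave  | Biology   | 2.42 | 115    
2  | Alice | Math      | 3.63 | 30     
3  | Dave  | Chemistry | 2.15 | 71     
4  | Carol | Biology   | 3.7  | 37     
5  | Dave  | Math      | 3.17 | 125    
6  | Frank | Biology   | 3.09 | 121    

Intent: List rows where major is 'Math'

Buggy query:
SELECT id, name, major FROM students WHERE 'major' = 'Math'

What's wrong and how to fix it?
Bug: Single quotes denote string literals in SQL; the column name is being compared as a constant string

Fix: Reference the column as major without single quotes

Corrected query:
SELECT id, name, major FROM students WHERE major = 'Math'

Result:
id | name  | major
---+-------+------
2  | Alice | Math 
5  | Dave  | Math 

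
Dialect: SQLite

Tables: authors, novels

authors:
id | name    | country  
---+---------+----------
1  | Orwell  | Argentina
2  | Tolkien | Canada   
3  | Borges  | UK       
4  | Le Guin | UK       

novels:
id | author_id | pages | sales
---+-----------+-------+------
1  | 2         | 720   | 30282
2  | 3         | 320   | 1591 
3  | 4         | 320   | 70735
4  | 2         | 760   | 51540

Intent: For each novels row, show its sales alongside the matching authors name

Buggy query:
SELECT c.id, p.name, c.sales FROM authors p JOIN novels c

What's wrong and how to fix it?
Bug: Missing join condition: each novels row is matched to all authors rows instead of just its own

Fix: Specify the join condition linking the foreign key to the parent id

Corrected query:
SELECT c.id, p.name, c.sales FROM authors p JOIN novels c ON c.author_id = p.id

Result:
id | name    | sales
---+---------+------
1  | Tolkien | 30282
2  | Borges  | 1591 
3  | Le Guin | 70735
4  | Tolkien | 51540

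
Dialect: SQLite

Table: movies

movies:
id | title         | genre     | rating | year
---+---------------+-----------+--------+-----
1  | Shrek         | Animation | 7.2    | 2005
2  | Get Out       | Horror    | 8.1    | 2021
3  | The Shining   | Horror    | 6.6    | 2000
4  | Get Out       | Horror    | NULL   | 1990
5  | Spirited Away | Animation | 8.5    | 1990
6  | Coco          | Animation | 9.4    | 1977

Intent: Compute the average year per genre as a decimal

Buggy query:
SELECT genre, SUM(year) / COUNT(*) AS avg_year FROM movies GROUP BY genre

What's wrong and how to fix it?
Bug: Both operands are integers, so '/' performs integer division and truncates

Fix: Multiply by 1.0 (or CAST to REAL) to force floating-point division

Corrected query:
SELECT genre, SUM(year) * 1.0 / COUNT(*) AS avg_year FROM movies GROUP BY genre

Result:
genre     | avg_year   
----------+------------
Animation | 1990.666667
Horror    | 2003.666667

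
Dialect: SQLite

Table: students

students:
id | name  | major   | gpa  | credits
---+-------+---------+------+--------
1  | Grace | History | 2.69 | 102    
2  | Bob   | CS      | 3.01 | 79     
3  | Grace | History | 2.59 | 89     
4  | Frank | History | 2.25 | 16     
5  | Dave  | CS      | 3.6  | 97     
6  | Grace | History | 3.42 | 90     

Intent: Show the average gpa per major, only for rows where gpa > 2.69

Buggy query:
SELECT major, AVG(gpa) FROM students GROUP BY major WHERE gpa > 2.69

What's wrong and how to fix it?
Bug: WHERE cannot follow GROUP BY

Fix: Move the WHERE clause before GROUP BY

Corrected query:
SELECT major, AVG(gpa) FROM students WHERE gpa > 2.69 GROUP BY major

Result:
major   | AVG(gpa)
--------+---------
CS      | 3.305   
History | 3.42    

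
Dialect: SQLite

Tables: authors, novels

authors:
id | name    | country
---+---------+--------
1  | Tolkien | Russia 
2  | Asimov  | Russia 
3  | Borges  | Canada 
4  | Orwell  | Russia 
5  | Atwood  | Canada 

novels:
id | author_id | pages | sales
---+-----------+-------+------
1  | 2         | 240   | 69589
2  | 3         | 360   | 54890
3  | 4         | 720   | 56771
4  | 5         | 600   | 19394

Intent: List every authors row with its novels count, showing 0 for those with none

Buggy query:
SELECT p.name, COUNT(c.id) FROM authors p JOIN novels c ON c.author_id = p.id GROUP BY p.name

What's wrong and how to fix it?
Bug: INNER JOIN drops authors rows that have no matching novels rows

Fix: Use LEFT JOIN so parents without children still appear (COUNT(c.id) gives 0)

Corrected query:
SELECT p.name, COUNT(c.id) FROM authors p LEFT JOIN novels c ON c.author_id = p.id GROUP BY p.name

Result:
name    | COUNT(c.id)
--------+------------
Asimov  | 1          
Atwood  | 1          
Borges  | 1          
Orwell  | 1          
Tolkien | 0          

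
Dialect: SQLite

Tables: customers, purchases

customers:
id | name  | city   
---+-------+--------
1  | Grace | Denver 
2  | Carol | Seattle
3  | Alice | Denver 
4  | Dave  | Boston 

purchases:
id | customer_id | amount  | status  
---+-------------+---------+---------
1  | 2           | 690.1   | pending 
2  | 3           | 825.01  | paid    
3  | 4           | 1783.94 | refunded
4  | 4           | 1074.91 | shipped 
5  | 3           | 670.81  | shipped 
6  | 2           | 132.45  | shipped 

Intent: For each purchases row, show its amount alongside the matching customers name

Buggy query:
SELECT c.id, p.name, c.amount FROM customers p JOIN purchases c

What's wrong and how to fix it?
Bug: JOIN with no ON clause produces a cartesian product; every purchases row pairs with every customers row

Fix: Add ON c.customer_id = p.id to the JOIN

Corrected query:
SELECT c.id, p.name, c.amount FROM customers p JOIN purchases c ON c.customer_id = p.id

Result:
id | name  | amount 
---+-------+--------
1  | Carol | 690.1  
2  | Alice | 825.01 
3  | Dave  | 1783.94
4  | Dave  | 1074.91
5  | Alice | 670.81 
6  | Carol | 132.45 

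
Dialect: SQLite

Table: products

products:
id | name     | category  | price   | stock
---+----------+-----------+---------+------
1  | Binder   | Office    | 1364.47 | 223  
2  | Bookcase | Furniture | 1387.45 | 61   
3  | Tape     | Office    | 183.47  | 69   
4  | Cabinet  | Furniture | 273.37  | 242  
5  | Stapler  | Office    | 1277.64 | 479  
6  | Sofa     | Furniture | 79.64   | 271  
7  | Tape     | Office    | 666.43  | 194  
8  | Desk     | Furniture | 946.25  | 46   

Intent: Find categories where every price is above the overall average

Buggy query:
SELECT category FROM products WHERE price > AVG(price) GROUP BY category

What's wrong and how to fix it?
Bug: AVG() is an aggregate; it can't sit directly in WHERE

Fix: Compute the overall average in a scalar subquery and compare each group's MIN against it in HAVING

Corrected query:
SELECT category FROM products GROUP BY category HAVING MIN(price) > (SELECT AVG(price) FROM products)

Result:
(no rows)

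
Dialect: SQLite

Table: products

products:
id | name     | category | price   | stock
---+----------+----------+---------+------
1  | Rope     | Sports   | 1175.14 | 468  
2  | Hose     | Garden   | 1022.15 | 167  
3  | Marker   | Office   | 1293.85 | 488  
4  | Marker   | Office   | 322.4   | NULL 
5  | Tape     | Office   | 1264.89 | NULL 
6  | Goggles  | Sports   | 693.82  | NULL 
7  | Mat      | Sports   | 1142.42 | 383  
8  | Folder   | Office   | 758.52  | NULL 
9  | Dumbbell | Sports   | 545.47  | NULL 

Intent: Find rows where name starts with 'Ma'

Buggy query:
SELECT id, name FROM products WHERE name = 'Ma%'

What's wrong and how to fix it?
Bug: '=' compares the literal string including the % character; pattern matching needs LIKE

Fix: Use LIKE for wildcard pattern matching

Corrected query:
SELECT id, name FROM products WHERE name LIKE 'Ma%'

Result:
id | name  
---+-------
3  | Marker
4  | Marker
7  | Mat   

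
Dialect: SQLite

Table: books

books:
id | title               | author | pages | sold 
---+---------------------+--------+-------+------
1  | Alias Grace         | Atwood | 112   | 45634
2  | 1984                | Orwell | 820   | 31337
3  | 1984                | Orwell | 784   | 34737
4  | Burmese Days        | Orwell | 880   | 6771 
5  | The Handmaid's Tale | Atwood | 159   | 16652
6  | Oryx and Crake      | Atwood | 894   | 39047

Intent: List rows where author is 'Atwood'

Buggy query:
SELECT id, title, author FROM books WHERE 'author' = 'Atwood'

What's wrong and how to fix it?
Bug: 'author' in single quotes is a string literal, not the column; the comparison is literal-vs-literal and never true

Fix: Remove the quotes around the column name (or use double quotes for an identifier)

Corrected query:
SELECT id, title, author FROM books WHERE author = 'Atwood'

Result:
id | title               | author
---+---------------------+-------
1  | Alias Grace         | Atwood
5  | The Handmaid's Tale | Atwood
6  | Oryx and Crake      | Atwood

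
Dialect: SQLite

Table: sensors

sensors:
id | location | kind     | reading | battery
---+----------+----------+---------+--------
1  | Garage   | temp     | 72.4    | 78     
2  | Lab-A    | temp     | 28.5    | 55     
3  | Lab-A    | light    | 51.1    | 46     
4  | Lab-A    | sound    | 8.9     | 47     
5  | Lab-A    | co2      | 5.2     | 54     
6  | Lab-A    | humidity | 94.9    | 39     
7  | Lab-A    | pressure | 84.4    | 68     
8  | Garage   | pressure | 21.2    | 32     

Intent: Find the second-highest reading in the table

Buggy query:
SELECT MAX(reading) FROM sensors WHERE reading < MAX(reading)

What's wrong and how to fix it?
Bug: The inner MAX is an aggregate inside WHERE, which is not allowed

Fix: Put the inner MAX in a scalar subquery

Corrected query:
SELECT MAX(reading) FROM sensors WHERE reading < (SELECT MAX(reading) FROM sensors)

Result:
MAX(reading)
------------
84.4        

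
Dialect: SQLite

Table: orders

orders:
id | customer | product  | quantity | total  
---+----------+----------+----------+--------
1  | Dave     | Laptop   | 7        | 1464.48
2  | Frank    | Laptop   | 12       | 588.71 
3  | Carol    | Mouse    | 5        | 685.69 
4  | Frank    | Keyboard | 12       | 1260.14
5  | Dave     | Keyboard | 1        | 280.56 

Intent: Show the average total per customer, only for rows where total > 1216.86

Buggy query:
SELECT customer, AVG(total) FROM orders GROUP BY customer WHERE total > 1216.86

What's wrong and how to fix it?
Bug: Row-level WHERE must come before GROUP BY in the clause order

Fix: Move the WHERE clause before GROUP BY

Corrected query:
SELECT customer, AVG(total) FROM orders WHERE total > 1216.86 GROUP BY customer

Result:
customer | AVG(total)
---------+-----------
Dave     | 1464.48   
Frank    | 1260.14   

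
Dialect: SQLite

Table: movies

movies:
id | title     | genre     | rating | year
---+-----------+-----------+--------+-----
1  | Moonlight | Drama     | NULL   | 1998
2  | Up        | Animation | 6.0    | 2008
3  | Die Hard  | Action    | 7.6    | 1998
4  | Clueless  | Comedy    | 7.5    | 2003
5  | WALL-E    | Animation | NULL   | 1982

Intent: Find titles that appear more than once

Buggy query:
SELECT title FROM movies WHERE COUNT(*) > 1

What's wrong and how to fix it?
Bug: COUNT(*) is an aggregate and cannot be used in WHERE

Fix: GROUP BY title, then filter groups with HAVING COUNT(*) > 1

Corrected query:
SELECT title FROM movies GROUP BY title HAVING COUNT(*) > 1

Result:
(no rows)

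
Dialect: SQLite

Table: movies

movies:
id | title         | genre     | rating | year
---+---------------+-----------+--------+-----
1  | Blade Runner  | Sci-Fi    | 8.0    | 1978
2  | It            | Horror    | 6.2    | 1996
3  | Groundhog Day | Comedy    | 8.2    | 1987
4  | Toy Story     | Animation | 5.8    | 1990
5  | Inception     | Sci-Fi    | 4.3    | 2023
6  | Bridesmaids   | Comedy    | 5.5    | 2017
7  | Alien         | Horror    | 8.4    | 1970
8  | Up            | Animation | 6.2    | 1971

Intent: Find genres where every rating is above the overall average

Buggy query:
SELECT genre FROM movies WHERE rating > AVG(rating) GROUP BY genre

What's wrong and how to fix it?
Bug: WHERE evaluates per row before aggregation, so AVG() is unavailable

Fix: Use a subquery for AVG and a HAVING MIN(...) filter so the condition holds for every row in the group

Corrected query:
SELECT genre FROM movies GROUP BY genre HAVING MIN(rating) > (SELECT AVG(rating) FROM movies)

Result:
(no rows)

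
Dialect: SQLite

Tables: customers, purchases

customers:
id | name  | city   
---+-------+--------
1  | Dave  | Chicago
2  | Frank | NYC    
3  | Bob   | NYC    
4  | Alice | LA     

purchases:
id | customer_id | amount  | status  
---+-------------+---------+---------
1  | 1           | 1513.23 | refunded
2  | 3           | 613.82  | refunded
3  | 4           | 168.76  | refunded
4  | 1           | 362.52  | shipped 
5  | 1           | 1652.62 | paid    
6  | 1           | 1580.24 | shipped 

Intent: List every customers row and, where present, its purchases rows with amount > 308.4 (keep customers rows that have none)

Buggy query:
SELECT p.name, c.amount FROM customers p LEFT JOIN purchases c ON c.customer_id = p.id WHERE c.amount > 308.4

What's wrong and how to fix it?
Bug: Filtering c.amount in WHERE discards the NULL rows produced by LEFT JOIN, turning it into an inner join

Fix: Put 'c.amount > 308.4' in the JOIN's ON clause instead of WHERE

Corrected query:
SELECT p.name, c.amount FROM customers p LEFT JOIN purchases c ON c.customer_id = p.id AND c.amount > 308.4

Result:
name  | amount 
------+--------
Dave  | 362.52 
Dave  | 1513.23
Dave  | 1580.24
Dave  | 1652.62
Frank | NULL   
Bob   | 613.82 
Alice | NULL   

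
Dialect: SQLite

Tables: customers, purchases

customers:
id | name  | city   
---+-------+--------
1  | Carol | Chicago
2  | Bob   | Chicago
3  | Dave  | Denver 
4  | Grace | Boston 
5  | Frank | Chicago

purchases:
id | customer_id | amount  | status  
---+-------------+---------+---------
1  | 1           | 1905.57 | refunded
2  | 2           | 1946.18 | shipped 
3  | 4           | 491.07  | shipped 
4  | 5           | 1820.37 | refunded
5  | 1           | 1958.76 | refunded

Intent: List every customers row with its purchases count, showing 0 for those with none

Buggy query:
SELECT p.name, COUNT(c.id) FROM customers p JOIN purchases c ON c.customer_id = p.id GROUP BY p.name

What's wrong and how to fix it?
Bug: An inner join excludes parents with zero children

Fix: Use LEFT JOIN so parents without children still appear (COUNT(c.id) gives 0)

Corrected query:
SELECT p.name, COUNT(c.id) FROM customers p LEFT JOIN purchases c ON c.customer_id = p.id GROUP BY p.name

Result:
name  | COUNT(c.id)
------+------------
Bob   | 1          
Carol | 2          
Dave  | 0          
Frank | 1          
Grace | 1          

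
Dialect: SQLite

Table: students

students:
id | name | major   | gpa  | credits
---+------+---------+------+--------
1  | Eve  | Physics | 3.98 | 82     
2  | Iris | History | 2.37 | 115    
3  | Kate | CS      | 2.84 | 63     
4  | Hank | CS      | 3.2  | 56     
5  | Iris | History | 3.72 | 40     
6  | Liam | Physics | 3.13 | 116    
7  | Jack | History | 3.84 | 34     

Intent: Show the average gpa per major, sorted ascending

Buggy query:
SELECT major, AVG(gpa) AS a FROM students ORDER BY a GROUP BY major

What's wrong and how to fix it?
Bug: ORDER BY appears before GROUP BY; SQL clause order requires GROUP BY first

Fix: Move ORDER BY to the end, after GROUP BY

Corrected query:
SELECT major, AVG(gpa) AS a FROM students GROUP BY major ORDER BY a

Result:
major   | a    
--------+------
CS      | 3.02 
History | 3.31 
Physics | 3.555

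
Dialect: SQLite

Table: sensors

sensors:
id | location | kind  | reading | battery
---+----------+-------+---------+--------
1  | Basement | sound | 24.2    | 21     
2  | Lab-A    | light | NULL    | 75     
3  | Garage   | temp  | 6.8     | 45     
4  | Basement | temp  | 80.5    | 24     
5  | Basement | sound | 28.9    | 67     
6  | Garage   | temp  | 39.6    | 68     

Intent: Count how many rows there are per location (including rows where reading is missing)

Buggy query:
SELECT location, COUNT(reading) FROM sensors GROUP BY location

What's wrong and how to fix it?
Bug: COUNT(reading) skips NULLs, so groups with missing reading are undercounted

Fix: Replace COUNT(reading) with COUNT(*)

Corrected query:
SELECT location, COUNT(*) FROM sensors GROUP BY location

Result:
location | COUNT(*)
---------+---------
Basement | 3       
Garage   | 2       
Lab-A    | 1       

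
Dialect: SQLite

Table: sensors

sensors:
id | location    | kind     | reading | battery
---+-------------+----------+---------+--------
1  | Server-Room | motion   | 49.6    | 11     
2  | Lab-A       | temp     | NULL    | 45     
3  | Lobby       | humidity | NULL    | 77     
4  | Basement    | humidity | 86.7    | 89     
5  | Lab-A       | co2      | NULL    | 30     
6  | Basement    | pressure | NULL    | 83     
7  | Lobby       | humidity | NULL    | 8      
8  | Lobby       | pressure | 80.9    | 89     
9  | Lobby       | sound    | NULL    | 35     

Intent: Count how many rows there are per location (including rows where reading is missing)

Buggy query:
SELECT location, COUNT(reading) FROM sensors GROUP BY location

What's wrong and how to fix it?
Bug: COUNT(reading) skips NULLs, so groups with missing reading are undercounted

Fix: Replace COUNT(reading) with COUNT(*)

Corrected query:
SELECT location, COUNT(*) FROM sensors GROUP BY location

Result:
location    | COUNT(*)
------------+---------
Basement    | 2       
Lab-A       | 2       
Lobby       | 4       
Server-Room | 1       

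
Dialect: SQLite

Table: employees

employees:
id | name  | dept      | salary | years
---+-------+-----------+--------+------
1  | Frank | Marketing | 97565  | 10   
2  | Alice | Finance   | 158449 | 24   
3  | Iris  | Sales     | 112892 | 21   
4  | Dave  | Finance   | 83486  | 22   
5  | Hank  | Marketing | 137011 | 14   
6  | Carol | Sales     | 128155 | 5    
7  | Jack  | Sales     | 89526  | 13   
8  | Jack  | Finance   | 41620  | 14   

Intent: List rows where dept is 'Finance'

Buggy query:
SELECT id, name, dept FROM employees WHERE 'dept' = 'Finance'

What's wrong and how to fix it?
Bug: 'dept' in single quotes is a string literal, not the column; the comparison is literal-vs-literal and never true

Fix: Remove the quotes around the column name (or use double quotes for an identifier)

Corrected query:
SELECT id, name, dept FROM employees WHERE dept = 'Finance'

Result:
id | name  | dept   
---+-------+--------
2  | Alice | Finance
4  | Dave  | Finance
8  | Jack  | Finance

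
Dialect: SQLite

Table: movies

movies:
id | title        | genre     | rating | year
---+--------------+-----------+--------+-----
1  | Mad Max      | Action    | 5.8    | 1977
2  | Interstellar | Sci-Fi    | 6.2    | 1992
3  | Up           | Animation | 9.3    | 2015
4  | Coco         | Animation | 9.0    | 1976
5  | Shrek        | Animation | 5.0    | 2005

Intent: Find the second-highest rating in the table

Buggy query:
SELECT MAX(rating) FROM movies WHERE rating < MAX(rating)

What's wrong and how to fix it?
Bug: MAX(rating) on the right of the comparison is an aggregate-in-WHERE error

Fix: Compute the overall MAX in a subquery, then take MAX of rows below it

Corrected query:
SELECT MAX(rating) FROM movies WHERE rating < (SELECT MAX(rating) FROM movies)

Result:
MAX(rating)
-----------
9          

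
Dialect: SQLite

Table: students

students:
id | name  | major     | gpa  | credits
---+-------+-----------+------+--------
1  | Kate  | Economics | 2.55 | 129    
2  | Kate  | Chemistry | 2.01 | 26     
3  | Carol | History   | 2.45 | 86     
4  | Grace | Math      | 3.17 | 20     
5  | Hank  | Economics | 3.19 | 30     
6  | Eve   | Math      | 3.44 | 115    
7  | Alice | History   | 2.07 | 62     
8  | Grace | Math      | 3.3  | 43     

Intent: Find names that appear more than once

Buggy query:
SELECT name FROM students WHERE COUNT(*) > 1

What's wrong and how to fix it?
Bug: WHERE can't reference COUNT(*); aggregates are computed after WHERE

Fix: GROUP BY name, then filter groups with HAVING COUNT(*) > 1

Corrected query:
SELECT name FROM students GROUP BY name HAVING COUNT(*) > 1

Result:
name 
-----
Grace
Kate 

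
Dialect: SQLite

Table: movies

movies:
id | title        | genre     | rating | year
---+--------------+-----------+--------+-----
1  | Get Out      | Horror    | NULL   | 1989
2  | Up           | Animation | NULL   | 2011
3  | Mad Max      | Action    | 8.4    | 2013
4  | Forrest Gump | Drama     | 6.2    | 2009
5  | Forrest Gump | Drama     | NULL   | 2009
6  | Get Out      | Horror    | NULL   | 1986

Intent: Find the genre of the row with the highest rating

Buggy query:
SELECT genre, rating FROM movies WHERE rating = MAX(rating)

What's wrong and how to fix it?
Bug: MAX(rating) is an aggregate and cannot be used directly in WHERE

Fix: Wrap MAX in a scalar subquery so WHERE compares against a single value

Corrected query:
SELECT genre, rating FROM movies WHERE rating = (SELECT MAX(rating) FROM movies)

Result:
genre  | rating
-------+-------
Action | 8.4   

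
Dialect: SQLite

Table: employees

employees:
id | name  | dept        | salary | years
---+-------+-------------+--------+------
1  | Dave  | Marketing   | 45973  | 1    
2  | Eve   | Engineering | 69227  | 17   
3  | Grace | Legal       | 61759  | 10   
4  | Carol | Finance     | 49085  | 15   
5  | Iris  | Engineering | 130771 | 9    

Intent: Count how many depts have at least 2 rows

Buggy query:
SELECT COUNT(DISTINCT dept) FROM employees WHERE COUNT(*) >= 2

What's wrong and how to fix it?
Bug: WHERE filters individual rows, not groups, so a group-level COUNT is invalid there

Fix: Group first with HAVING COUNT(*) >= 2, then COUNT the resulting groups

Corrected query:
SELECT COUNT(*) FROM (SELECT dept FROM employees GROUP BY dept HAVING COUNT(*) >= 2)

Result:
COUNT(*)
--------
1       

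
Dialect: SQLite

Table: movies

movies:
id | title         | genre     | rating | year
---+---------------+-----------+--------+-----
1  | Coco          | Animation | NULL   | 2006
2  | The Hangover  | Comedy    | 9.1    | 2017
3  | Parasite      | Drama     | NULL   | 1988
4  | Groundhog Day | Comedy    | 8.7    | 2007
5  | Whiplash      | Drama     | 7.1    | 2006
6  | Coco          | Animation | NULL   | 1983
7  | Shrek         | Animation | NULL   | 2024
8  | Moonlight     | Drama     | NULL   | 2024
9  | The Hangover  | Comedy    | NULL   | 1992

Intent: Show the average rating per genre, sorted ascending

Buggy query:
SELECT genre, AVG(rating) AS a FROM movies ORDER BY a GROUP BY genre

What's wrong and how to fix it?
Bug: ORDER BY appears before GROUP BY; SQL clause order requires GROUP BY first

Fix: Move ORDER BY to the end, after GROUP BY

Corrected query:
SELECT genre, AVG(rating) AS a FROM movies GROUP BY genre ORDER BY a

Result:
genre     | a   
----------+-----
Animation | NULL
Drama     | 7.1 
Comedy    | 8.9 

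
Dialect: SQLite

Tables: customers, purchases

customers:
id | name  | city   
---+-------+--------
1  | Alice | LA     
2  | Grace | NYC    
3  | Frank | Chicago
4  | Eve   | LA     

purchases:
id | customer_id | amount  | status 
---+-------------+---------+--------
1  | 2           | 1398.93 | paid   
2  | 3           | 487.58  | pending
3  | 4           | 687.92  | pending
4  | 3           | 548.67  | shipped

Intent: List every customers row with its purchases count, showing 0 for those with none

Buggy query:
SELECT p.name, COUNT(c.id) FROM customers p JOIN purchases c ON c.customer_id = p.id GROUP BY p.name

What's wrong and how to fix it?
Bug: An inner join excludes parents with zero children

Fix: Use LEFT JOIN so parents without children still appear (COUNT(c.id) gives 0)

Corrected query:
SELECT p.name, COUNT(c.id) FROM customers p LEFT JOIN purchases c ON c.customer_id = p.id GROUP BY p.name

Result:
name  | COUNT(c.id)
------+------------
Alice | 0          
Eve   | 1          
Frank | 2          
Grace | 1          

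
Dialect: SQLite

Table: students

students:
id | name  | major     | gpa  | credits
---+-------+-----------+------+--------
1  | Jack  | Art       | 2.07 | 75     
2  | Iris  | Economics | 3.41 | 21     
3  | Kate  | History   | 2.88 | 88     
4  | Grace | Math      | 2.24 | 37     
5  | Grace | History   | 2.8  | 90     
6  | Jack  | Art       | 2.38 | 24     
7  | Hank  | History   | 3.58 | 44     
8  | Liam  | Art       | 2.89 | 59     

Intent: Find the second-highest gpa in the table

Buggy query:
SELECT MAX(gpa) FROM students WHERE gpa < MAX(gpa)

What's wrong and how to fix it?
Bug: MAX(gpa) on the right of the comparison is an aggregate-in-WHERE error

Fix: Compute the overall MAX in a subquery, then take MAX of rows below it

Corrected query:
SELECT MAX(gpa) FROM students WHERE gpa < (SELECT MAX(gpa) FROM students)

Result:
MAX(gpa)
--------
3.41    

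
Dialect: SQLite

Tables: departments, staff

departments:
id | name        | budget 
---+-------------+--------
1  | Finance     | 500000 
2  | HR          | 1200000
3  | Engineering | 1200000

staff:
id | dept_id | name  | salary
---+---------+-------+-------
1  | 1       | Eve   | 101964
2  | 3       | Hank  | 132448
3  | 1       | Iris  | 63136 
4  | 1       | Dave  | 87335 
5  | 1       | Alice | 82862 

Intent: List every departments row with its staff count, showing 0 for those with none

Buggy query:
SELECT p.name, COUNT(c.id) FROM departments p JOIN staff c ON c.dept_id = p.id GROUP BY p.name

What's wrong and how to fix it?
Bug: INNER JOIN drops departments rows that have no matching staff rows

Fix: Switch to LEFT JOIN to retain unmatched parent rows

Corrected query:
SELECT p.name, COUNT(c.id) FROM departments p LEFT JOIN staff c ON c.dept_id = p.id GROUP BY p.name

Result:
name        | COUNT(c.id)
------------+------------
Engineering | 1          
Finance     | 4          
HR          | 0          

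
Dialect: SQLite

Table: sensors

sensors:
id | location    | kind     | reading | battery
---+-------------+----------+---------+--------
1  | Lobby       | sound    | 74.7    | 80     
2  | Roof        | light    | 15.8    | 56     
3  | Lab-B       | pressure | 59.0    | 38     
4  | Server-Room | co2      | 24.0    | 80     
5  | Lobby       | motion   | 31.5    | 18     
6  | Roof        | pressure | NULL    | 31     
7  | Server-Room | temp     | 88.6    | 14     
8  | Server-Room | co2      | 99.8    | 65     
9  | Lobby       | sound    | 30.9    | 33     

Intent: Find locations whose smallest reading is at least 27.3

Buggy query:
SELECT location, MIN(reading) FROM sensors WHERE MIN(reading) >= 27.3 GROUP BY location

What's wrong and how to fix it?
Bug: Aggregates like MIN are computed per group after WHERE runs

Fix: Use HAVING for the per-group MIN condition

Corrected query:
SELECT location, MIN(reading) FROM sensors GROUP BY location HAVING MIN(reading) >= 27.3

Result:
location | MIN(reading)
---------+-------------
Lab-B    | 59          
Lobby    | 30.9        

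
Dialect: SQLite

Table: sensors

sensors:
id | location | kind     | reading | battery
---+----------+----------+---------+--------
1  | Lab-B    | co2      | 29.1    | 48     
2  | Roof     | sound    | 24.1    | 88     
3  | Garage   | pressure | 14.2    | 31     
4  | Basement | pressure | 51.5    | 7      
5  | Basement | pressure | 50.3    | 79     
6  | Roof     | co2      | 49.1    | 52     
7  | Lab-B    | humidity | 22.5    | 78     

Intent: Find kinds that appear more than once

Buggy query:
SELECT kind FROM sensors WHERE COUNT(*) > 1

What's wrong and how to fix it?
Bug: WHERE can't reference COUNT(*); aggregates are computed after WHERE

Fix: Group first, then use HAVING for the count condition

Corrected query:
SELECT kind FROM sensors GROUP BY kind HAVING COUNT(*) > 1

Result:
kind    
--------
co2     
pressure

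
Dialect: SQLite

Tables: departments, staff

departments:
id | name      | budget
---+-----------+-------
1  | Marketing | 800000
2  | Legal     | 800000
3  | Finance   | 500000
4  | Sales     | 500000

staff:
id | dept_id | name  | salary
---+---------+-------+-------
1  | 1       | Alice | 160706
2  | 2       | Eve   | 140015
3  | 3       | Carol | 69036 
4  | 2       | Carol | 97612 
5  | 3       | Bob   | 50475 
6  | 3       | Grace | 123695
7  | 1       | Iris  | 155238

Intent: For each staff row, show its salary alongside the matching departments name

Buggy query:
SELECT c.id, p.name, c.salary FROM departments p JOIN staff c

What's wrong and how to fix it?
Bug: JOIN with no ON clause produces a cartesian product; every staff row pairs with every departments row

Fix: Add ON c.dept_id = p.id to the JOIN

Corrected query:
SELECT c.id, p.name, c.salary FROM departments p JOIN staff c ON c.dept_id = p.id

Result:
id | name      | salary
---+-----------+-------
1  | Marketing | 160706
2  | Legal     | 140015
3  | Finance   | 69036 
4  | Legal     | 97612 
5  | Finance   | 50475 
6  | Finance   | 123695
7  | Marketing | 155238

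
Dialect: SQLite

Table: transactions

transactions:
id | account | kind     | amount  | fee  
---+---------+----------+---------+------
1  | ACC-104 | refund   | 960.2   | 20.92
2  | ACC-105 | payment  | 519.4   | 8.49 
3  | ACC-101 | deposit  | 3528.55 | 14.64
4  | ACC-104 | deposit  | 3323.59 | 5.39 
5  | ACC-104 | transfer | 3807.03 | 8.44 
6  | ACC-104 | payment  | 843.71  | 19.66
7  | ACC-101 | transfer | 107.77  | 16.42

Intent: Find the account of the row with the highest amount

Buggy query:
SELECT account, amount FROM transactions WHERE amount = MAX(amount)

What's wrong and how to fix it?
Bug: WHERE is evaluated per row; an aggregate over the whole table isn't defined there

Fix: Use a subquery: WHERE amount = (SELECT MAX(amount) FROM transactions)

Corrected query:
SELECT account, amount FROM transactions WHERE amount = (SELECT MAX(amount) FROM transactions)

Result:
account | amount 
--------+--------
ACC-104 | 3807.03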